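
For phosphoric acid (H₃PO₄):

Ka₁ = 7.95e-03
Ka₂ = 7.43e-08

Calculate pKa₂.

pKa₂ = -log(Ka₂) = -log(7.43e-08) = 7.13.

pK_{a2} = 7.13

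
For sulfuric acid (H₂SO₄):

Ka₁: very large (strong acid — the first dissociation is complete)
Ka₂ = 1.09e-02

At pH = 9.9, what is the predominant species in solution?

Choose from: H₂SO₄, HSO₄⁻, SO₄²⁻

The first dissociation is complete, so H₂SO₄ itself is never the predominant species in water; pKa₂ = -log(1.09e-02) = 1.96. For a polyprotic acid the predominant species crosses at each pKa: below pKa_n the protonated form dominates, above it the deprotonated form does. At pH = 9.9, the predominant species is SO₄²⁻.

SO₄²⁻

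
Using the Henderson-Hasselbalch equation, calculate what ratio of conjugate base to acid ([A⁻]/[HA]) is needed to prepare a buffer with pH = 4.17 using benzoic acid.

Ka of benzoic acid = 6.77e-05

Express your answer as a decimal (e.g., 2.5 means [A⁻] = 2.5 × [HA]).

pKa = -log(6.77e-05) = 4.1694. pH = pKa + log([A⁻]/[HA]), so log([A⁻]/[HA]) = pH − pKa = 4.17 − 4.1694 = 0.0006. [A⁻]/[HA] = 10^(0.0006) = 1.00

[A⁻]/[HA] = 1.00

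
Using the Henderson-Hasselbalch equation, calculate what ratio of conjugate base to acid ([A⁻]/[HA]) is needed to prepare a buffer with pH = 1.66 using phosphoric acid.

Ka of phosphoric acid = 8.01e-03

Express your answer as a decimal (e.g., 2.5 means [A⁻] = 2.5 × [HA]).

pKa = -log(8.01e-03) = 2.0964. pH = pKa + log([A⁻]/[HA]), so log([A⁻]/[HA]) = pH − pKa = 1.66 − 2.0964 = -0.4364. [A⁻]/[HA] = 10^(-0.4364) = 0.366

[A⁻]/[HA] = 0.366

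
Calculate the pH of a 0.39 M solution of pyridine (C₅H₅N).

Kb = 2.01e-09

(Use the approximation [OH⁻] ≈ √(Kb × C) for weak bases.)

[OH⁻] = √(Kb × C) = √(2.01e-09 × 0.39) = 2.7998e-05. pOH = 4.55, pH = 14 - pOH

pH = 9.45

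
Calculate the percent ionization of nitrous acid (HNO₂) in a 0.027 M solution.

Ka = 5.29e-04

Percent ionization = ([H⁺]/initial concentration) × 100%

Using Ka equilibrium: x² + Ka×x - Ka×C = 0. Solving: [H⁺] = 3.5240e-03. Percent = (3.5240e-03/0.027) × 100

Percent ionization = 13.1%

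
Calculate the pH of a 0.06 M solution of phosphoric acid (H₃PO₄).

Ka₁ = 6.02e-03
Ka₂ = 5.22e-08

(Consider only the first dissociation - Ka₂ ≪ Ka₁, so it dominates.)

First dissociation dominates. From Ka₁ = [H⁺][HA⁻]/[H₂A], x² + Ka₁·x − Ka₁·C = 0 with C = 0.06 M and Ka₁ = 6.02e-03. Solving: [H⁺] = (−Ka₁ + √(Ka₁² + 4·Ka₁·C)) / 2 = 1.6232e-02 M. pH = -log(1.6232e-02) = 1.79.

pH = 1.79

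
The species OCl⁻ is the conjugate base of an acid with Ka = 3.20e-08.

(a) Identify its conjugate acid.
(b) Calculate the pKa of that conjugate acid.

(a) The conjugate acid is formed by adding one H⁺ to OCl⁻, giving HOCl. (b) pKa = -log(Ka) = -log(3.20e-08) = 7.49.

Conjugate acid: HOCl; pK_a = 7.49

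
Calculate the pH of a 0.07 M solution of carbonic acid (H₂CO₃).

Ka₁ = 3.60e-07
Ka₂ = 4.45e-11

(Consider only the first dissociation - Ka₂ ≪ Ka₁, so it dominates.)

First dissociation dominates. From Ka₁ = [H⁺][HA⁻]/[H₂A], x² + Ka₁·x − Ka₁·C = 0 with C = 0.07 M and Ka₁ = 3.60e-07. Solving: [H⁺] = (−Ka₁ + √(Ka₁² + 4·Ka₁·C)) / 2 = 1.5857e-04 M. pH = -log(1.5857e-04) = 3.80.

pH = 3.80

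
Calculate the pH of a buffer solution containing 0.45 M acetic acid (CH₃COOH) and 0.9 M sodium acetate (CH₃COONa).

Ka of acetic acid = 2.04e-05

pKa = -log(2.04e-05) = 4.69. pH = pKa + log([A⁻]/[HA]) = 4.69 + log(0.9/0.45)

pH = 4.99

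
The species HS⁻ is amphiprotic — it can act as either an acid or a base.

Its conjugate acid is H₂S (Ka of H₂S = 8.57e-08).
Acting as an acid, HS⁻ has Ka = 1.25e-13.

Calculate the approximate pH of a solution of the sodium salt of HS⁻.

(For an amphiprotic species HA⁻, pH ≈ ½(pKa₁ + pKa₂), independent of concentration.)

pKa₁ = -log(8.57e-08) = 7.07; pKa₂ = -log(1.25e-13) = 12.90. For an amphiprotic species, pH ≈ ½(pKa₁ + pKa₂) = ½(7.07 + 12.90) = 9.99.

pH = 9.99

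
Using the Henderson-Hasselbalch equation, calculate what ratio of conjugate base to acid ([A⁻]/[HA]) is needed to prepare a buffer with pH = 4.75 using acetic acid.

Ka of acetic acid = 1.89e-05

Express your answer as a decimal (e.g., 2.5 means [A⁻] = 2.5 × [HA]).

pKa = -log(1.89e-05) = 4.7235. pH = pKa + log([A⁻]/[HA]), so log([A⁻]/[HA]) = pH − pKa = 4.75 − 4.7235 = 0.0265. [A⁻]/[HA] = 10^(0.0265) = 1.06

[A⁻]/[HA] = 1.06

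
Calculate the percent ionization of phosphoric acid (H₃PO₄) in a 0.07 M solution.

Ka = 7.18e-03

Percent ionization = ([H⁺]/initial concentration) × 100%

Using Ka equilibrium: x² + Ka×x - Ka×C = 0. Solving: [H⁺] = 1.9114e-02. Percent = (1.9114e-02/0.07) × 100

Percent ionization = 27.3%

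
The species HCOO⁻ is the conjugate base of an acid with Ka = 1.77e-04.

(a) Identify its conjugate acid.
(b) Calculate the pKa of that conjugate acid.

(a) The conjugate acid is formed by adding one H⁺ to HCOO⁻, giving HCOOH. (b) pKa = -log(Ka) = -log(1.77e-04) = 3.75.

Conjugate acid: HCOOH; pK_a = 3.75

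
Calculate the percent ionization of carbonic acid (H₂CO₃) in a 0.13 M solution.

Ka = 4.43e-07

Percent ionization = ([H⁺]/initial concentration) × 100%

Using Ka equilibrium: x² + Ka×x - Ka×C = 0. Solving: [H⁺] = 2.3976e-04. Percent = (2.3976e-04/0.13) × 100

Percent ionization = 0.184%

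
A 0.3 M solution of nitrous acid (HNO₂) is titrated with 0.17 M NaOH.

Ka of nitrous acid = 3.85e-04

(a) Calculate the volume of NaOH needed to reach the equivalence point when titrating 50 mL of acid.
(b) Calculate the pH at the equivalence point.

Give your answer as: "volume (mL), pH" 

moles acid = 0.3 × 50/1000 = 0.015 mol; V_base = moles/0.17 × 1000 = 88.2 mL. At equivalence only the conjugate base is present: [A⁻] = 0.015/0.138 = 1.0851e-01 M. Kb = Kw/Ka = 2.60e-11; [OH⁻] = √(Kb × [A⁻]) = 1.6788e-06; pOH = 5.77; pH = 14 - pOH = 8.23.

V = 88.2 mL, pH = 8.23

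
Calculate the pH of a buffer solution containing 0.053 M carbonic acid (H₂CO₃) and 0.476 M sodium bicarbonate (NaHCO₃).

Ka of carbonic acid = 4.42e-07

pKa = -log(4.42e-07) = 6.35. pH = pKa + log([A⁻]/[HA]) = 6.35 + log(0.476/0.053)

pH = 7.31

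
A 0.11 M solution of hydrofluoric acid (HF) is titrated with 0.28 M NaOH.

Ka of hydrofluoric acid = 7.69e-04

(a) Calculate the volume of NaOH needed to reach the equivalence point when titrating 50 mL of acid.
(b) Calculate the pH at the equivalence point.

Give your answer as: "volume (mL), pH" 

moles acid = 0.11 × 50/1000 = 0.0055 mol; V_base = moles/0.28 × 1000 = 19.6 mL. At equivalence only the conjugate base is present: [A⁻] = 0.0055/0.070 = 7.8974e-02 M. Kb = Kw/Ka = 1.30e-11; [OH⁻] = √(Kb × [A⁻]) = 1.0134e-06; pOH = 5.99; pH = 14 - pOH = 8.01.

V = 19.6 mL, pH = 8.01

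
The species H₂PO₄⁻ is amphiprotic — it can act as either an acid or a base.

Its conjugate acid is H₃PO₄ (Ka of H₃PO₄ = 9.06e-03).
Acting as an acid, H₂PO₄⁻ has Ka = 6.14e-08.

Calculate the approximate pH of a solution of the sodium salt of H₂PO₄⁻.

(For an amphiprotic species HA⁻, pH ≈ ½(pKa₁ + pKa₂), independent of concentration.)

pKa₁ = -log(9.06e-03) = 2.04; pKa₂ = -log(6.14e-08) = 7.21. For an amphiprotic species, pH ≈ ½(pKa₁ + pKa₂) = ½(2.04 + 7.21) = 4.63.

pH = 4.63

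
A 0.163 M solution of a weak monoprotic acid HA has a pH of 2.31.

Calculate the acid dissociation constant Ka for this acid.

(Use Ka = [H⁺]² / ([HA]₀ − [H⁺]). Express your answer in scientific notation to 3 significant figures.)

[H⁺] = 10^(−pH) = 10^(−2.31) = 4.898e-03 M. For HA ⇌ H⁺ + A⁻, Ka = [H⁺][A⁻]/[HA] = [H⁺]² / ([HA]₀ − [H⁺]) = (4.898e-03)² / (0.163 − 4.898e-03) = 1.52e-04.

K_a = 1.52e-04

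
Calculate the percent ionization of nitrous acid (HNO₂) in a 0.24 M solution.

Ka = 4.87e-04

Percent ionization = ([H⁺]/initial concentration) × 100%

Using Ka equilibrium: x² + Ka×x - Ka×C = 0. Solving: [H⁺] = 1.0570e-02. Percent = (1.0570e-02/0.24) × 100

Percent ionization = 4.4%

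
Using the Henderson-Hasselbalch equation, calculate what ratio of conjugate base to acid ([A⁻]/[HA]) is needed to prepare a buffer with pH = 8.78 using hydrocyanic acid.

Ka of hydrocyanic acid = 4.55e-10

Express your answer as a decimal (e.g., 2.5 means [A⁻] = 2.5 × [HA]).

pKa = -log(4.55e-10) = 9.3420. pH = pKa + log([A⁻]/[HA]), so log([A⁻]/[HA]) = pH − pKa = 8.78 − 9.3420 = -0.5620. [A⁻]/[HA] = 10^(-0.5620) = 0.274

[A⁻]/[HA] = 0.274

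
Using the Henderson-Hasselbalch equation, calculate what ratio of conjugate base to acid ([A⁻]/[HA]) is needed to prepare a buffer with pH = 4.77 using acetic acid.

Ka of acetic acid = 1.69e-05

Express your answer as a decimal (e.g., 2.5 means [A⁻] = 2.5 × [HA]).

pKa = -log(1.69e-05) = 4.7721. pH = pKa + log([A⁻]/[HA]), so log([A⁻]/[HA]) = pH − pKa = 4.77 − 4.7721 = -0.0021. [A⁻]/[HA] = 10^(-0.0021) = 0.995

[A⁻]/[HA] = 0.995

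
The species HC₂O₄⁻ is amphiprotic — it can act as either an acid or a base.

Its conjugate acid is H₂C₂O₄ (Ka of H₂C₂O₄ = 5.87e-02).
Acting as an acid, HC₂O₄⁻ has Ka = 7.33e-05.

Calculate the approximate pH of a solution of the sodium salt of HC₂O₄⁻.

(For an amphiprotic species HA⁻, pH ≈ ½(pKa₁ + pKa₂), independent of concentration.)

pKa₁ = -log(5.87e-02) = 1.23; pKa₂ = -log(7.33e-05) = 4.13. For an amphiprotic species, pH ≈ ½(pKa₁ + pKa₂) = ½(1.23 + 4.13) = 2.68.

pH = 2.68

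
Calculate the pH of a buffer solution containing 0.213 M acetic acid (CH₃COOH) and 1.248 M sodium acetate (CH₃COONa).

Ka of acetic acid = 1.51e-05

pKa = -log(1.51e-05) = 4.82. pH = pKa + log([A⁻]/[HA]) = 4.82 + log(1.248/0.213)

pH = 5.59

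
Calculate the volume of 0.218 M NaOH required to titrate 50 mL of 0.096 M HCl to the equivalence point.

At equivalence: moles acid = moles base. moles HCl = 0.096 × 50/1000 = 0.0048 mol. V_base = moles / 0.218 × 1000 = 22.0 mL.

V_{base} = 22.0 mL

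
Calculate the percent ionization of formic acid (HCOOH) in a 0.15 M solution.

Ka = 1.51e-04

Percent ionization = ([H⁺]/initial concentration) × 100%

Using Ka equilibrium: x² + Ka×x - Ka×C = 0. Solving: [H⁺] = 4.6843e-03. Percent = (4.6843e-03/0.15) × 100

Percent ionization = 3.12%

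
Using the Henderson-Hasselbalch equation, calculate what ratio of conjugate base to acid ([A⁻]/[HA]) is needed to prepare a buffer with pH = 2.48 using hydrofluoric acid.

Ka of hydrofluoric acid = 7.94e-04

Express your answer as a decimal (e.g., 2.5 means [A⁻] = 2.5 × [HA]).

pKa = -log(7.94e-04) = 3.1002. pH = pKa + log([A⁻]/[HA]), so log([A⁻]/[HA]) = pH − pKa = 2.48 − 3.1002 = -0.6202. [A⁻]/[HA] = 10^(-0.6202) = 0.240

[A⁻]/[HA] = 0.240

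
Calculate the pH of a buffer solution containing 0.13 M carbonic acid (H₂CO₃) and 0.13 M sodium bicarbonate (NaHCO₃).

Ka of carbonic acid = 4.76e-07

pKa = -log(4.76e-07) = 6.32. pH = pKa + log([A⁻]/[HA]) = 6.32 + log(0.13/0.13)

pH = 6.32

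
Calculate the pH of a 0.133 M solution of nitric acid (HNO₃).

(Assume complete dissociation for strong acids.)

[H⁺] = 0.133 M for strong acid. pH = -log[H⁺] = -log(0.133)

pH = 0.88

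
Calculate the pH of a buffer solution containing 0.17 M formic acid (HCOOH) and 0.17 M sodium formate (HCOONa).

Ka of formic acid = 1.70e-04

pKa = -log(1.70e-04) = 3.77. pH = pKa + log([A⁻]/[HA]) = 3.77 + log(0.17/0.17)

pH = 3.77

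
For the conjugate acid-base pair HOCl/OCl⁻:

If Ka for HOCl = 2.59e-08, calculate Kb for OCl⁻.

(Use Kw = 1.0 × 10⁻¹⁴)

For a conjugate pair Ka × Kb = Kw, so Kb = Kw/Ka = 1.0 × 10⁻¹⁴ / 2.59e-08 = 3.86e-07.

K_b = 3.86e-07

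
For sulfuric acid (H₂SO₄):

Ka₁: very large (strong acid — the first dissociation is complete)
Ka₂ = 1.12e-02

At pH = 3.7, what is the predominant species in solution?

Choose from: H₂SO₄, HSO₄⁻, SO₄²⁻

The first dissociation is complete, so H₂SO₄ itself is never the predominant species in water; pKa₂ = -log(1.12e-02) = 1.95. For a polyprotic acid the predominant species crosses at each pKa: below pKa_n the protonated form dominates, above it the deprotonated form does. At pH = 3.7, the predominant species is SO₄²⁻.

SO₄²⁻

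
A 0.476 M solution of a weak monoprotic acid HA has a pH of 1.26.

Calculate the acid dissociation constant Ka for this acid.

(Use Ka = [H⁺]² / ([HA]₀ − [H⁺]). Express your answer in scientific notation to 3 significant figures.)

[H⁺] = 10^(−pH) = 10^(−1.26) = 5.495e-02 M. For HA ⇌ H⁺ + A⁻, Ka = [H⁺][A⁻]/[HA] = [H⁺]² / ([HA]₀ − [H⁺]) = (5.495e-02)² / (0.476 − 5.495e-02) = 7.17e-03.

K_a = 7.17e-03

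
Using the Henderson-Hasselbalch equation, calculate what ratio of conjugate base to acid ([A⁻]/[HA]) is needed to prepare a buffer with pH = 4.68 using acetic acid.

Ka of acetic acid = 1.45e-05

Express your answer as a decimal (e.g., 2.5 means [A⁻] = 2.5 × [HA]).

pKa = -log(1.45e-05) = 4.8386. pH = pKa + log([A⁻]/[HA]), so log([A⁻]/[HA]) = pH − pKa = 4.68 − 4.8386 = -0.1586. [A⁻]/[HA] = 10^(-0.1586) = 0.694

[A⁻]/[HA] = 0.694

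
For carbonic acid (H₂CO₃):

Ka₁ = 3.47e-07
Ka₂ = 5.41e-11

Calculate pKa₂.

pKa₂ = -log(Ka₂) = -log(5.41e-11) = 10.27.

pK_{a2} = 10.27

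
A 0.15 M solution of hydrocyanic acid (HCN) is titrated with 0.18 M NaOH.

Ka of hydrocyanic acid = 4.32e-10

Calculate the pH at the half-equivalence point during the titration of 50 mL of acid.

At half-equivalence [HA] = [A⁻], so Henderson-Hasselbalch gives pH = pKa = -log(4.32e-10) = 9.36.

pH = pKa = 9.36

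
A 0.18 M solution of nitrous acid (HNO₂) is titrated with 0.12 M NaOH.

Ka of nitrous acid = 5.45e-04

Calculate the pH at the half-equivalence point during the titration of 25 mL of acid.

At half-equivalence [HA] = [A⁻], so Henderson-Hasselbalch gives pH = pKa = -log(5.45e-04) = 3.26.

pH = pKa = 3.26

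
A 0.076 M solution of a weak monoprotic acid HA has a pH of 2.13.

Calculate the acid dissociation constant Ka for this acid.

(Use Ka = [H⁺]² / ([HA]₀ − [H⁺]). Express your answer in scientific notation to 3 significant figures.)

[H⁺] = 10^(−pH) = 10^(−2.13) = 7.413e-03 M. For HA ⇌ H⁺ + A⁻, Ka = [H⁺][A⁻]/[HA] = [H⁺]² / ([HA]₀ − [H⁺]) = (7.413e-03)² / (0.076 − 7.413e-03) = 8.01e-04.

K_a = 8.01e-04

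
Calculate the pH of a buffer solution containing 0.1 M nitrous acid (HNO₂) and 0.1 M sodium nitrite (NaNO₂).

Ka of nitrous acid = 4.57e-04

pKa = -log(4.57e-04) = 3.34. pH = pKa + log([A⁻]/[HA]) = 3.34 + log(0.1/0.1)

pH = 3.34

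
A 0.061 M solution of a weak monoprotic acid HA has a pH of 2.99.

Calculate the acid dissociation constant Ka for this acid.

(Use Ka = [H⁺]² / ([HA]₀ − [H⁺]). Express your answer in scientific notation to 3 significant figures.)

[H⁺] = 10^(−pH) = 10^(−2.99) = 1.023e-03 M. For HA ⇌ H⁺ + A⁻, Ka = [H⁺][A⁻]/[HA] = [H⁺]² / ([HA]₀ − [H⁺]) = (1.023e-03)² / (0.061 − 1.023e-03) = 1.75e-05.

K_a = 1.75e-05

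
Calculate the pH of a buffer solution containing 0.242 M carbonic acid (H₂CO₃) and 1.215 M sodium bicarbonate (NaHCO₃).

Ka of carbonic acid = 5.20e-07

pKa = -log(5.20e-07) = 6.28. pH = pKa + log([A⁻]/[HA]) = 6.28 + log(1.215/0.242)

pH = 6.98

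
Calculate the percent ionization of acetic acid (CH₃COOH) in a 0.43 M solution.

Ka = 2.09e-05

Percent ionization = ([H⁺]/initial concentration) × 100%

Using Ka equilibrium: x² + Ka×x - Ka×C = 0. Solving: [H⁺] = 2.9874e-03. Percent = (2.9874e-03/0.43) × 100

Percent ionization = 0.695%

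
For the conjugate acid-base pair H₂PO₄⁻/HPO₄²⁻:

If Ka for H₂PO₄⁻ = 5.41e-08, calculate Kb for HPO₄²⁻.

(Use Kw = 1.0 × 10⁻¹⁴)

For a conjugate pair Ka × Kb = Kw, so Kb = Kw/Ka = 1.0 × 10⁻¹⁴ / 5.41e-08 = 1.85e-07.

K_b = 1.85e-07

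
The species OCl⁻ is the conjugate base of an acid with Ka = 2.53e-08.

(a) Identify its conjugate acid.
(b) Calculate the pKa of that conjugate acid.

(a) The conjugate acid is formed by adding one H⁺ to OCl⁻, giving HOCl. (b) pKa = -log(Ka) = -log(2.53e-08) = 7.60.

Conjugate acid: HOCl; pK_a = 7.60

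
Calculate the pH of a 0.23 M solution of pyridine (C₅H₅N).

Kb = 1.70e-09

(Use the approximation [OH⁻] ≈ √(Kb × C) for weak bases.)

[OH⁻] = √(Kb × C) = √(1.70e-09 × 0.23) = 1.9774e-05. pOH = 4.70, pH = 14 - pOH

pH = 9.30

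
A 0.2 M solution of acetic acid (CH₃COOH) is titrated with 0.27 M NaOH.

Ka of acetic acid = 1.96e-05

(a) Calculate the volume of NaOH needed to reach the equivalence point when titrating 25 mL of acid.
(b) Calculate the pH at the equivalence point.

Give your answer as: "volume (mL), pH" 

moles acid = 0.2 × 25/1000 = 0.005 mol; V_base = moles/0.27 × 1000 = 18.5 mL. At equivalence only the conjugate base is present: [A⁻] = 0.005/0.044 = 1.1489e-01 M. Kb = Kw/Ka = 5.10e-10; [OH⁻] = √(Kb × [A⁻]) = 7.6563e-06; pOH = 5.12; pH = 14 - pOH = 8.88.

V = 18.5 mL, pH = 8.88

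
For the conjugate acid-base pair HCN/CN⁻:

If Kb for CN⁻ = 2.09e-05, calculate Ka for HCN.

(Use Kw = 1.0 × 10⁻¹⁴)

For a conjugate pair Ka × Kb = Kw, so Ka = Kw/Kb = 1.0 × 10⁻¹⁴ / 2.09e-05 = 4.78e-10.

K_a = 4.78e-10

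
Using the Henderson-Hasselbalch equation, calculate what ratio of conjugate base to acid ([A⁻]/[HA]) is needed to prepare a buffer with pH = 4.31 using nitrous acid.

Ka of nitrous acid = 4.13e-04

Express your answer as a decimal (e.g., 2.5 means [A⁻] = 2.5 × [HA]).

pKa = -log(4.13e-04) = 3.3840. pH = pKa + log([A⁻]/[HA]), so log([A⁻]/[HA]) = pH − pKa = 4.31 − 3.3840 = 0.9260. [A⁻]/[HA] = 10^(0.9260) = 8.43

[A⁻]/[HA] = 8.43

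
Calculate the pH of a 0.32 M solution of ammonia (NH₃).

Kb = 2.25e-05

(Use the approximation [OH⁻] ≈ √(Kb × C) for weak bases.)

[OH⁻] = √(Kb × C) = √(2.25e-05 × 0.32) = 2.6833e-03. pOH = 2.57, pH = 14 - pOH

pH = 11.43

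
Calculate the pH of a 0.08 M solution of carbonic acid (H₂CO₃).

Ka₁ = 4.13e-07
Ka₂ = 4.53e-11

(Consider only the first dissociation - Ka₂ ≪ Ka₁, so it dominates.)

First dissociation dominates. From Ka₁ = [H⁺][HA⁻]/[H₂A], x² + Ka₁·x − Ka₁·C = 0 with C = 0.08 M and Ka₁ = 4.13e-07. Solving: [H⁺] = (−Ka₁ + √(Ka₁² + 4·Ka₁·C)) / 2 = 1.8156e-04 M. pH = -log(1.8156e-04) = 3.74.

pH = 3.74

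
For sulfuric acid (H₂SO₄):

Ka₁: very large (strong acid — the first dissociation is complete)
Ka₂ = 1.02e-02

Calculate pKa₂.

pKa₂ = -log(Ka₂) = -log(1.02e-02) = 1.99.

pK_{a2} = 1.99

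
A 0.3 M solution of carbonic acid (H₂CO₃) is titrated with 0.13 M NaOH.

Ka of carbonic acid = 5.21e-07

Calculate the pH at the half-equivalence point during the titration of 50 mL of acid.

At half-equivalence [HA] = [A⁻], so Henderson-Hasselbalch gives pH = pKa = -log(5.21e-07) = 6.28.

pH = pKa = 6.28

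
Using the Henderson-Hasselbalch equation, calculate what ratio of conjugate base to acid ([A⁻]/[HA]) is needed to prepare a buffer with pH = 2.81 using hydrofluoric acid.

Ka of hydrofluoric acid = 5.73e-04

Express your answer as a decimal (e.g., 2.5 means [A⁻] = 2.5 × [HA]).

pKa = -log(5.73e-04) = 3.2418. pH = pKa + log([A⁻]/[HA]), so log([A⁻]/[HA]) = pH − pKa = 2.81 − 3.2418 = -0.4318. [A⁻]/[HA] = 10^(-0.4318) = 0.370

[A⁻]/[HA] = 0.370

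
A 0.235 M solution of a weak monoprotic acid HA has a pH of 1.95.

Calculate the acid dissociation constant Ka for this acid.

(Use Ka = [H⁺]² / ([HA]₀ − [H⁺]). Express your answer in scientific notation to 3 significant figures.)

[H⁺] = 10^(−pH) = 10^(−1.95) = 1.122e-02 M. For HA ⇌ H⁺ + A⁻, Ka = [H⁺][A⁻]/[HA] = [H⁺]² / ([HA]₀ − [H⁺]) = (1.122e-02)² / (0.235 − 1.122e-02) = 5.63e-04.

K_a = 5.63e-04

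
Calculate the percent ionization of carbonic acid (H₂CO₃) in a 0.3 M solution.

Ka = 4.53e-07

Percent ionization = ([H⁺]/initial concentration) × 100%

Using Ka equilibrium: x² + Ka×x - Ka×C = 0. Solving: [H⁺] = 3.6842e-04. Percent = (3.6842e-04/0.3) × 100

Percent ionization = 0.123%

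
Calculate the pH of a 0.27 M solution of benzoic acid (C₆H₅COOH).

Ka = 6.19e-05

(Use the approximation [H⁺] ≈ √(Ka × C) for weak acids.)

[H⁺] = √(Ka × C) = √(6.19e-05 × 0.27) = 4.0882e-03. pH = -log(4.0882e-03)

pH = 2.39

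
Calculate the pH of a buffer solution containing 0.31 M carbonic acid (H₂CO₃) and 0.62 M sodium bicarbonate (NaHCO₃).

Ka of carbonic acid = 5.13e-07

pKa = -log(5.13e-07) = 6.29. pH = pKa + log([A⁻]/[HA]) = 6.29 + log(0.62/0.31)

pH = 6.59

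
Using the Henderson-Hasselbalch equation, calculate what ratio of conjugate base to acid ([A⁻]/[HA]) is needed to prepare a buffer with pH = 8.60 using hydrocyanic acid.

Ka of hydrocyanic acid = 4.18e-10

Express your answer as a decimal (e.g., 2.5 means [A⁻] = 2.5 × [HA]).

pKa = -log(4.18e-10) = 9.3788. pH = pKa + log([A⁻]/[HA]), so log([A⁻]/[HA]) = pH − pKa = 8.60 − 9.3788 = -0.7788. [A⁻]/[HA] = 10^(-0.7788) = 0.166

[A⁻]/[HA] = 0.166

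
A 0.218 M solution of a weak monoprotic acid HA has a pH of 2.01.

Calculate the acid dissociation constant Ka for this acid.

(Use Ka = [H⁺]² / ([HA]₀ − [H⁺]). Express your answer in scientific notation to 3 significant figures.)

[H⁺] = 10^(−pH) = 10^(−2.01) = 9.772e-03 M. For HA ⇌ H⁺ + A⁻, Ka = [H⁺][A⁻]/[HA] = [H⁺]² / ([HA]₀ − [H⁺]) = (9.772e-03)² / (0.218 − 9.772e-03) = 4.59e-04.

K_a = 4.59e-04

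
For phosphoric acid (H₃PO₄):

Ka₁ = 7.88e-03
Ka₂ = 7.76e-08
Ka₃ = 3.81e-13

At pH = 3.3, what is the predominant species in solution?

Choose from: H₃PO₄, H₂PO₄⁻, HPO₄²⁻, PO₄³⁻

pKa₁ = 2.10, pKa₂ = 7.11, pKa₃ = 12.42. For a polyprotic acid the predominant species crosses at each pKa: below pKa_n the protonated form dominates, above it the deprotonated form does. At pH = 3.3, the predominant species is H₂PO₄⁻.

H₂PO₄⁻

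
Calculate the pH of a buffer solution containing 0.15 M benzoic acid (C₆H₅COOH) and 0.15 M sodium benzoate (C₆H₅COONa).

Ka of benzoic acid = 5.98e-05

pKa = -log(5.98e-05) = 4.22. pH = pKa + log([A⁻]/[HA]) = 4.22 + log(0.15/0.15)

pH = 4.22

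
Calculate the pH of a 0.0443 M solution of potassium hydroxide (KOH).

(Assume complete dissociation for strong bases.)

[OH⁻] = 0.0443 M for strong base. pOH = -log[OH⁻] = 1.35, pH = 14 - pOH

pH = 12.65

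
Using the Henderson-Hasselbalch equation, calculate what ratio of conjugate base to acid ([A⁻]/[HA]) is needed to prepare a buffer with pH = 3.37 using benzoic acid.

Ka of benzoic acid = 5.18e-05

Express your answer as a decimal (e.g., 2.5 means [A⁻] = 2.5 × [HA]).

pKa = -log(5.18e-05) = 4.2857. pH = pKa + log([A⁻]/[HA]), so log([A⁻]/[HA]) = pH − pKa = 3.37 − 4.2857 = -0.9157. [A⁻]/[HA] = 10^(-0.9157) = 0.121

[A⁻]/[HA] = 0.121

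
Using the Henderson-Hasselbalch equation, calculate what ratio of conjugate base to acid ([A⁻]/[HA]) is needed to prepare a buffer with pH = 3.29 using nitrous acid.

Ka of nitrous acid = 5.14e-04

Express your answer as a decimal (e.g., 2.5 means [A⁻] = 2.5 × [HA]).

pKa = -log(5.14e-04) = 3.2890. pH = pKa + log([A⁻]/[HA]), so log([A⁻]/[HA]) = pH − pKa = 3.29 − 3.2890 = 0.0010. [A⁻]/[HA] = 10^(0.0010) = 1.00

[A⁻]/[HA] = 1.00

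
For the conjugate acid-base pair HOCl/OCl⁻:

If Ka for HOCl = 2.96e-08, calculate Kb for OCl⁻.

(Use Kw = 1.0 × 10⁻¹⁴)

For a conjugate pair Ka × Kb = Kw, so Kb = Kw/Ka = 1.0 × 10⁻¹⁴ / 2.96e-08 = 3.38e-07.

K_b = 3.38e-07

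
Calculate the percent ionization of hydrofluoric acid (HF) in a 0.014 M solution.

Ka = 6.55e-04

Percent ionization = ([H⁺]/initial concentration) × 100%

Using Ka equilibrium: x² + Ka×x - Ka×C = 0. Solving: [H⁺] = 2.7184e-03. Percent = (2.7184e-03/0.014) × 100

Percent ionization = 19.4%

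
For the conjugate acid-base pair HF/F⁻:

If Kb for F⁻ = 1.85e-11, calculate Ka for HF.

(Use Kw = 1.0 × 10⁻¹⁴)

For a conjugate pair Ka × Kb = Kw, so Ka = Kw/Kb = 1.0 × 10⁻¹⁴ / 1.85e-11 = 5.41e-04.

K_a = 5.41e-04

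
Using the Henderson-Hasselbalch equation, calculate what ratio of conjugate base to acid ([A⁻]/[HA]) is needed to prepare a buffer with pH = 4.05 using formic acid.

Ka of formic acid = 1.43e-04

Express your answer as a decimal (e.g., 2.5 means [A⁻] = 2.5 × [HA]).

pKa = -log(1.43e-04) = 3.8447. pH = pKa + log([A⁻]/[HA]), so log([A⁻]/[HA]) = pH − pKa = 4.05 − 3.8447 = 0.2053. [A⁻]/[HA] = 10^(0.2053) = 1.60

[A⁻]/[HA] = 1.60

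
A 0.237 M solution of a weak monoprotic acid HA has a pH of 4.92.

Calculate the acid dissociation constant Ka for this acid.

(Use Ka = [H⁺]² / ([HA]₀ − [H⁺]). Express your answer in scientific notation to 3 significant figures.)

[H⁺] = 10^(−pH) = 10^(−4.92) = 1.202e-05 M. For HA ⇌ H⁺ + A⁻, Ka = [H⁺][A⁻]/[HA] = [H⁺]² / ([HA]₀ − [H⁺]) = (1.202e-05)² / (0.237 − 1.202e-05) = 6.10e-10.

K_a = 6.10e-10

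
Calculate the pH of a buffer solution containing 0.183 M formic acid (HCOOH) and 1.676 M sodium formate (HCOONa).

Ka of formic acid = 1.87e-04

pKa = -log(1.87e-04) = 3.73. pH = pKa + log([A⁻]/[HA]) = 3.73 + log(1.676/0.183)

pH = 4.69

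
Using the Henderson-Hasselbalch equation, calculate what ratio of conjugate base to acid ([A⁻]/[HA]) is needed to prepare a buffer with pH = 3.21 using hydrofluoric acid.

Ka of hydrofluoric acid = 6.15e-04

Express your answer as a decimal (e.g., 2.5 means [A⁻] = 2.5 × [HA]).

pKa = -log(6.15e-04) = 3.2111. pH = pKa + log([A⁻]/[HA]), so log([A⁻]/[HA]) = pH − pKa = 3.21 − 3.2111 = -0.0011. [A⁻]/[HA] = 10^(-0.0011) = 0.997

[A⁻]/[HA] = 0.997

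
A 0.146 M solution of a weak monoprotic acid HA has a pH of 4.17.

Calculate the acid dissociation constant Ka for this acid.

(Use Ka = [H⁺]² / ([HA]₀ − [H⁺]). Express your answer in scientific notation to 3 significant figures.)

[H⁺] = 10^(−pH) = 10^(−4.17) = 6.761e-05 M. For HA ⇌ H⁺ + A⁻, Ka = [H⁺][A⁻]/[HA] = [H⁺]² / ([HA]₀ − [H⁺]) = (6.761e-05)² / (0.146 − 6.761e-05) = 3.13e-08.

K_a = 3.13e-08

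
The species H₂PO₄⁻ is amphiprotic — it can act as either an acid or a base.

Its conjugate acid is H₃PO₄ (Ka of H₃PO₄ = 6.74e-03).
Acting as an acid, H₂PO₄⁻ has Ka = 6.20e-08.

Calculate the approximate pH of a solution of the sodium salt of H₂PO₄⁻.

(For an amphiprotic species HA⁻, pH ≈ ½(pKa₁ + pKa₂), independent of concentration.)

pKa₁ = -log(6.74e-03) = 2.17; pKa₂ = -log(6.20e-08) = 7.21. For an amphiprotic species, pH ≈ ½(pKa₁ + pKa₂) = ½(2.17 + 7.21) = 4.69.

pH = 4.69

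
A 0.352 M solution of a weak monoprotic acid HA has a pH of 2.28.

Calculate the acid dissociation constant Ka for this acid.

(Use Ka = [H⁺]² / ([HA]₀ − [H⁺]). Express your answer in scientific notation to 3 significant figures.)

[H⁺] = 10^(−pH) = 10^(−2.28) = 5.248e-03 M. For HA ⇌ H⁺ + A⁻, Ka = [H⁺][A⁻]/[HA] = [H⁺]² / ([HA]₀ − [H⁺]) = (5.248e-03)² / (0.352 − 5.248e-03) = 7.94e-05.

K_a = 7.94e-05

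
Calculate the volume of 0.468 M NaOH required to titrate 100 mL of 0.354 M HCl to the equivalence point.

At equivalence: moles acid = moles base. moles HCl = 0.354 × 100/1000 = 0.0354 mol. V_base = moles / 0.468 × 1000 = 75.6 mL.

V_{base} = 75.6 mL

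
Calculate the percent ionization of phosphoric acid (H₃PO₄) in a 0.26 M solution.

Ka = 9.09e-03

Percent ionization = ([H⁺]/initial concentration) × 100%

Using Ka equilibrium: x² + Ka×x - Ka×C = 0. Solving: [H⁺] = 4.4282e-02. Percent = (4.4282e-02/0.26) × 100

Percent ionization = 17%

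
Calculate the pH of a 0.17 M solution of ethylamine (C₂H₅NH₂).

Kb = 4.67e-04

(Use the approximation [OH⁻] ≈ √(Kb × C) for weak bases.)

[OH⁻] = √(Kb × C) = √(4.67e-04 × 0.17) = 8.9101e-03. pOH = 2.05, pH = 14 - pOH

pH = 11.95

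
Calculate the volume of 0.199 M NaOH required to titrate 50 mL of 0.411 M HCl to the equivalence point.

At equivalence: moles acid = moles base. moles HCl = 0.411 × 50/1000 = 0.02055 mol. V_base = moles / 0.199 × 1000 = 103.3 mL.

V_{base} = 103.3 mL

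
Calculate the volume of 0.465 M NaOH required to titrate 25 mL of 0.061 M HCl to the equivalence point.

At equivalence: moles acid = moles base. moles HCl = 0.061 × 25/1000 = 0.001525 mol. V_base = moles / 0.465 × 1000 = 3.3 mL.

V_{base} = 3.3 mL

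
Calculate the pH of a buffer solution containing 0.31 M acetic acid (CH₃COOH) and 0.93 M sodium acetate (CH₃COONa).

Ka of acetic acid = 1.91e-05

pKa = -log(1.91e-05) = 4.72. pH = pKa + log([A⁻]/[HA]) = 4.72 + log(0.93/0.31)

pH = 5.20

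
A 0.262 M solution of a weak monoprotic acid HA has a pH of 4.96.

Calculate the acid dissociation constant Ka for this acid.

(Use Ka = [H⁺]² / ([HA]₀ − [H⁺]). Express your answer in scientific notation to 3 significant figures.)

[H⁺] = 10^(−pH) = 10^(−4.96) = 1.096e-05 M. For HA ⇌ H⁺ + A⁻, Ka = [H⁺][A⁻]/[HA] = [H⁺]² / ([HA]₀ − [H⁺]) = (1.096e-05)² / (0.262 − 1.096e-05) = 4.59e-10.

K_a = 4.59e-10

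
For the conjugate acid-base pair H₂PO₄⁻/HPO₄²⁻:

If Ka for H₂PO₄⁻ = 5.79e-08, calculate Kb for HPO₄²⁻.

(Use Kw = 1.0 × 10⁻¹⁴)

For a conjugate pair Ka × Kb = Kw, so Kb = Kw/Ka = 1.0 × 10⁻¹⁴ / 5.79e-08 = 1.73e-07.

K_b = 1.73e-07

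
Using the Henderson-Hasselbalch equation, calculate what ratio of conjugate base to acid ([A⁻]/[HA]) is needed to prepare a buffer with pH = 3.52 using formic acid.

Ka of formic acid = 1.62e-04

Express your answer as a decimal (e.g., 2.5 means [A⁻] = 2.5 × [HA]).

pKa = -log(1.62e-04) = 3.7905. pH = pKa + log([A⁻]/[HA]), so log([A⁻]/[HA]) = pH − pKa = 3.52 − 3.7905 = -0.2705. [A⁻]/[HA] = 10^(-0.2705) = 0.536

[A⁻]/[HA] = 0.536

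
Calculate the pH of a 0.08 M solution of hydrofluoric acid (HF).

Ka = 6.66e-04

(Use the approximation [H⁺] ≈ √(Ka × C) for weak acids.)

[H⁺] = √(Ka × C) = √(6.66e-04 × 0.08) = 7.2993e-03. pH = -log(7.2993e-03)

pH = 2.14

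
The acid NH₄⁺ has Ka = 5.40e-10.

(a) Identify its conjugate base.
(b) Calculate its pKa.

(a) The conjugate base is formed by removing one H⁺ from NH₄⁺, giving NH₃. (b) pKa = -log(Ka) = -log(5.40e-10) = 9.27.

Conjugate base: NH₃; pK_a = 9.27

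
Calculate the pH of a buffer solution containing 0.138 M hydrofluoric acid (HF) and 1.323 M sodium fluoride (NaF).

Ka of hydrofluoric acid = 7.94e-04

pKa = -log(7.94e-04) = 3.10. pH = pKa + log([A⁻]/[HA]) = 3.10 + log(1.323/0.138)

pH = 4.08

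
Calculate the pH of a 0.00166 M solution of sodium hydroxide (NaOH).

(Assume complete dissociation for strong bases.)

[OH⁻] = 0.00166 M for strong base. pOH = -log[OH⁻] = 2.78, pH = 14 - pOH

pH = 11.22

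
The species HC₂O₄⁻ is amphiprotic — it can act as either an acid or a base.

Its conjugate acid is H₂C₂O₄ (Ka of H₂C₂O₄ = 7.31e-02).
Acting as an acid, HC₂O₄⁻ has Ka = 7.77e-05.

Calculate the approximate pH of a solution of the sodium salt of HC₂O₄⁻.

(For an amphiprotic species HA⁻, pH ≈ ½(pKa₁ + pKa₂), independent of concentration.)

pKa₁ = -log(7.31e-02) = 1.14; pKa₂ = -log(7.77e-05) = 4.11. For an amphiprotic species, pH ≈ ½(pKa₁ + pKa₂) = ½(1.14 + 4.11) = 2.62.

pH = 2.62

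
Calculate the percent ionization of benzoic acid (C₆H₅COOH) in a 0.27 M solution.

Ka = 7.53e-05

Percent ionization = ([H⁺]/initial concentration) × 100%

Using Ka equilibrium: x² + Ka×x - Ka×C = 0. Solving: [H⁺] = 4.4715e-03. Percent = (4.4715e-03/0.27) × 100

Percent ionization = 1.66%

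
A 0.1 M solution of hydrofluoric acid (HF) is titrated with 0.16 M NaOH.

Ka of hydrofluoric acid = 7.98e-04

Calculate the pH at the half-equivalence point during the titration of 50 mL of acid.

At half-equivalence [HA] = [A⁻], so Henderson-Hasselbalch gives pH = pKa = -log(7.98e-04) = 3.10.

pH = pKa = 3.10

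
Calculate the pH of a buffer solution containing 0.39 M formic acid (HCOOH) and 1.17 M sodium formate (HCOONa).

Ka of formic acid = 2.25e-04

pKa = -log(2.25e-04) = 3.65. pH = pKa + log([A⁻]/[HA]) = 3.65 + log(1.17/0.39)

pH = 4.12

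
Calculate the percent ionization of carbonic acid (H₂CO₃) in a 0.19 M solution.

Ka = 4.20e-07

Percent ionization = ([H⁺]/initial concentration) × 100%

Using Ka equilibrium: x² + Ka×x - Ka×C = 0. Solving: [H⁺] = 2.8228e-04. Percent = (2.8228e-04/0.19) × 100

Percent ionization = 0.149%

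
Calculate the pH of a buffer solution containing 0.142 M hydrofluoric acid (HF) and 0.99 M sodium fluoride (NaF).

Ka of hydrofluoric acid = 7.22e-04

pKa = -log(7.22e-04) = 3.14. pH = pKa + log([A⁻]/[HA]) = 3.14 + log(0.99/0.142)

pH = 3.98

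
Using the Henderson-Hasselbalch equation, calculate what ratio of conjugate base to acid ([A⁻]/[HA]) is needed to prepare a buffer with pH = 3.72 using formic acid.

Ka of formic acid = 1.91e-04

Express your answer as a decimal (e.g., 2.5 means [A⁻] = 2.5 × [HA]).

pKa = -log(1.91e-04) = 3.7190. pH = pKa + log([A⁻]/[HA]), so log([A⁻]/[HA]) = pH − pKa = 3.72 − 3.7190 = 0.0010. [A⁻]/[HA] = 10^(0.0010) = 1.00

[A⁻]/[HA] = 1.00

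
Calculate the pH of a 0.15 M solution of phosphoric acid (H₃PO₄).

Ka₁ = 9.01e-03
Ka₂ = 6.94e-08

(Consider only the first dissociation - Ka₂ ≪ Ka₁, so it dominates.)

First dissociation dominates. From Ka₁ = [H⁺][HA⁻]/[H₂A], x² + Ka₁·x − Ka₁·C = 0 with C = 0.15 M and Ka₁ = 9.01e-03. Solving: [H⁺] = (−Ka₁ + √(Ka₁² + 4·Ka₁·C)) / 2 = 3.2533e-02 M. pH = -log(3.2533e-02) = 1.49.

pH = 1.49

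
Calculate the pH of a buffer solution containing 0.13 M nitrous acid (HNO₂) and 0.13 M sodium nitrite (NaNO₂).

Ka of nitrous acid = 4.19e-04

pKa = -log(4.19e-04) = 3.38. pH = pKa + log([A⁻]/[HA]) = 3.38 + log(0.13/0.13)

pH = 3.38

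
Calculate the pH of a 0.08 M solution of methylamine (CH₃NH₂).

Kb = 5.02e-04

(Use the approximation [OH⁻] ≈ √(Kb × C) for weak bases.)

[OH⁻] = √(Kb × C) = √(5.02e-04 × 0.08) = 6.3372e-03. pOH = 2.20, pH = 14 - pOH

pH = 11.80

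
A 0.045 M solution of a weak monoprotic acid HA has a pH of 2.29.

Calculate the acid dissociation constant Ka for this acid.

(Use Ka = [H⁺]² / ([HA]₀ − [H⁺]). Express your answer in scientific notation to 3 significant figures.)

[H⁺] = 10^(−pH) = 10^(−2.29) = 5.129e-03 M. For HA ⇌ H⁺ + A⁻, Ka = [H⁺][A⁻]/[HA] = [H⁺]² / ([HA]₀ − [H⁺]) = (5.129e-03)² / (0.045 − 5.129e-03) = 6.60e-04.

K_a = 6.60e-04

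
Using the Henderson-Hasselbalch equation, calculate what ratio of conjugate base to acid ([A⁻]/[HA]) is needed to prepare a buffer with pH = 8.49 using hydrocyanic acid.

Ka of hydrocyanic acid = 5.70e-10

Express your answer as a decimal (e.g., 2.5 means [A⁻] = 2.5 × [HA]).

pKa = -log(5.70e-10) = 9.2441. pH = pKa + log([A⁻]/[HA]), so log([A⁻]/[HA]) = pH − pKa = 8.49 − 9.2441 = -0.7541. [A⁻]/[HA] = 10^(-0.7541) = 0.176

[A⁻]/[HA] = 0.176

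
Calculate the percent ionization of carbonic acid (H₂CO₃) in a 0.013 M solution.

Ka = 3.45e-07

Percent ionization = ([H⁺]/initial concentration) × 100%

Using Ka equilibrium: x² + Ka×x - Ka×C = 0. Solving: [H⁺] = 6.6798e-05. Percent = (6.6798e-05/0.013) × 100

Percent ionization = 0.514%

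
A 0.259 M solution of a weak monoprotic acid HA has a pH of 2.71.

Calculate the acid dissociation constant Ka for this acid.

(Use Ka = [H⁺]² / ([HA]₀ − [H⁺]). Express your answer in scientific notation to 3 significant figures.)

[H⁺] = 10^(−pH) = 10^(−2.71) = 1.950e-03 M. For HA ⇌ H⁺ + A⁻, Ka = [H⁺][A⁻]/[HA] = [H⁺]² / ([HA]₀ − [H⁺]) = (1.950e-03)² / (0.259 − 1.950e-03) = 1.48e-05.

K_a = 1.48e-05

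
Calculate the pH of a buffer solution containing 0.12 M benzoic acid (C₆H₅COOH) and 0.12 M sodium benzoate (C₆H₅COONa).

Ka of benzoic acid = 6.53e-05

pKa = -log(6.53e-05) = 4.19. pH = pKa + log([A⁻]/[HA]) = 4.19 + log(0.12/0.12)

pH = 4.19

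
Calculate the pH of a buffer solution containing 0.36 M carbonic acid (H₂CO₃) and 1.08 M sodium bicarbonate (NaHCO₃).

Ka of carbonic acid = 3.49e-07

pKa = -log(3.49e-07) = 6.46. pH = pKa + log([A⁻]/[HA]) = 6.46 + log(1.08/0.36)

pH = 6.93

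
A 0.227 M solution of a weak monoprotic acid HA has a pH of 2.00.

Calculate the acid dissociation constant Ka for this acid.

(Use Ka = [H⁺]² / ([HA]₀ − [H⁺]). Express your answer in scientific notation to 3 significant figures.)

[H⁺] = 10^(−pH) = 10^(−2.00) = 1.000e-02 M. For HA ⇌ H⁺ + A⁻, Ka = [H⁺][A⁻]/[HA] = [H⁺]² / ([HA]₀ − [H⁺]) = (1.000e-02)² / (0.227 − 1.000e-02) = 4.61e-04.

K_a = 4.61e-04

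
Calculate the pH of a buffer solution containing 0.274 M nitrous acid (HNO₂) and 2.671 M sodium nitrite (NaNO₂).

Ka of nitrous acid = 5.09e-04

pKa = -log(5.09e-04) = 3.29. pH = pKa + log([A⁻]/[HA]) = 3.29 + log(2.671/0.274)

pH = 4.28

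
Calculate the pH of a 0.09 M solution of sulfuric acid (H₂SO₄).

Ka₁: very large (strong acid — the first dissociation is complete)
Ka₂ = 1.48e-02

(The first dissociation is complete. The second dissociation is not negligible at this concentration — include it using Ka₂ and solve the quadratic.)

First dissociation is complete: [H⁺]₀ = [HSO₄⁻]₀ = C = 0.09 M. Second dissociation HSO₄⁻ ⇌ H⁺ + SO₄²⁻: let x = [SO₄²⁻]. Ka₂ = (C + x)·x / (C − x) = 1.48e-02 → x² + (C + Ka₂)·x − Ka₂·C = 0 → x² + 0.10480·x − 1.332e-03 = 0. x = (−0.10480 + √(0.10480² + 4 × 1.332e-03)) / 2 = 1.1457e-02 M. [H⁺] = C + x = 0.09 + 1.1457e-02 = 1.0146e-01 M. pH = -log(1.0146e-01) = 0.99.

pH = 0.99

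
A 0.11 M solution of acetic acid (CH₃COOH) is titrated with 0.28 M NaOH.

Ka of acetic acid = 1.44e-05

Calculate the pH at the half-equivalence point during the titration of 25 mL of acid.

At half-equivalence [HA] = [A⁻], so Henderson-Hasselbalch gives pH = pKa = -log(1.44e-05) = 4.84.

pH = pKa = 4.84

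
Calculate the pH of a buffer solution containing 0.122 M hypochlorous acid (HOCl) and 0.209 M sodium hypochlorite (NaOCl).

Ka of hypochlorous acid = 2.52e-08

pKa = -log(2.52e-08) = 7.60. pH = pKa + log([A⁻]/[HA]) = 7.60 + log(0.209/0.122)

pH = 7.83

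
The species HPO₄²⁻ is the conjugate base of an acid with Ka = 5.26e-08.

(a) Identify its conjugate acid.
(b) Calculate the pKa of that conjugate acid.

(a) The conjugate acid is formed by adding one H⁺ to HPO₄²⁻, giving H₂PO₄⁻. (b) pKa = -log(Ka) = -log(5.26e-08) = 7.28.

Conjugate acid: H₂PO₄⁻; pK_a = 7.28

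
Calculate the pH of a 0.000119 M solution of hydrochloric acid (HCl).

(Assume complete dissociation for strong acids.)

[H⁺] = 0.000119 M for strong acid. pH = -log[H⁺] = -log(0.000119)

pH = 3.92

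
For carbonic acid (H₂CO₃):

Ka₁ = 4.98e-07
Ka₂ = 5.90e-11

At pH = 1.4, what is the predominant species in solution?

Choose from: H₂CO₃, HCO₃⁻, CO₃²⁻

pKa₁ = 6.30, pKa₂ = 10.23. For a polyprotic acid the predominant species crosses at each pKa: below pKa_n the protonated form dominates, above it the deprotonated form does. At pH = 1.4, the predominant species is H₂CO₃.

H₂CO₃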